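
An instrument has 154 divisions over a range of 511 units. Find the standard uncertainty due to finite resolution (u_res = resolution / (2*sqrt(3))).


resolution = range / divisions
resolution = 511 / 154 = 3.3181818
u_res = resolution / (2*sqrt(3))
u_res = 3.3181818 / 3.4641016
u_res = 0.9579

0.9579


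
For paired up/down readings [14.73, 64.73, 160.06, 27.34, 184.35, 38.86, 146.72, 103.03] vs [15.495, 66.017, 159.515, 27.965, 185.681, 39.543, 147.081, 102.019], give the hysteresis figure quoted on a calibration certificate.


|14.73 - 15.495| = 0.7650
|64.73 - 66.017| = 1.2870
|160.06 - 159.515| = 0.5450
|27.34 - 27.965| = 0.6250
|184.35 - 185.681| = 1.3310
|38.86 - 39.543| = 0.6830
|146.72 - 147.081| = 0.3610
|103.03 - 102.019| = 1.0110
hysteresis = max(diffs) = 1.3310

1.3310


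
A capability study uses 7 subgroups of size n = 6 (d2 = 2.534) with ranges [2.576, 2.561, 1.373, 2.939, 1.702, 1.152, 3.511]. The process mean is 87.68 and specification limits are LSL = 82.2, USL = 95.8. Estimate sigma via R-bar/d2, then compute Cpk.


R_bar = (2.576 + 2.561 + 1.373 + 2.939 + 1.702 + 1.152 + 3.511) / 7 = 2.2591429
sigma = R_bar / d2 = 2.2591429 / 2.534 = 0.89153232
Cp = (USL - LSL)/(6*sigma) = (95.8 - 82.2)/(6*0.89153232) = 2.5424
Cpu = (95.8 - 87.68)/(3*0.89153232) = 3.0360
Cpl = (87.68 - 82.2)/(3*0.89153232) = 2.0489
Cpk = min(Cpu, Cpl) = 2.0489

2.0489


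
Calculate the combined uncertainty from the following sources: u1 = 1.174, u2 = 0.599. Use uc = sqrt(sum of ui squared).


uc = sqrt(1.174^2 + 0.599^2)
uc = sqrt(1.737077)
uc = 1.3180

1.3180


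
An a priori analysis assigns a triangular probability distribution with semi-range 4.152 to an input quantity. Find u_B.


u_B = half_width / sqrt(6)
u_B = 4.152 / 2.4494897
u_B = 1.6950

1.6950


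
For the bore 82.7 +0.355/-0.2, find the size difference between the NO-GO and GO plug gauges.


GO = nominal - lower_tol (smallest hole = maximum material condition)
GO = 82.7 - 0.2 = 82.5
NO-GO = nominal + upper_tol (largest hole = least material condition)
NO-GO = 82.7 + 0.355 = 83.055
spread = NO-GO - GO = 83.055 - 82.5 = 0.5550

0.5550


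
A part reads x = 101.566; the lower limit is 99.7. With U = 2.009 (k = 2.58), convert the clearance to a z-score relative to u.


u = U / k = 2.009 / 2.58 = 0.77868217
margin = |LSL - x| = |99.7 - 101.566| = 1.866
z = margin / u = 1.866 / 0.77868217
z = 2.3964

2.3964


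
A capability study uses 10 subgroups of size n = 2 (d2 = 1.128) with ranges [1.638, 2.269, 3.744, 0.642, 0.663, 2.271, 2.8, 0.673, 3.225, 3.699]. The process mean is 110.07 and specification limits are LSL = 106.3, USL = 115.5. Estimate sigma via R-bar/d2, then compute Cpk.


R_bar = (1.638 + 2.269 + 3.744 + 0.642 + 0.663 + 2.271 + 2.8 + 0.673 + 3.225 + 3.699) / 10 = 2.1624
sigma = R_bar / d2 = 2.1624 / 1.128 = 1.9170213
Cp = (USL - LSL)/(6*sigma) = (115.5 - 106.3)/(6*1.9170213) = 0.7999
Cpu = (115.5 - 110.07)/(3*1.9170213) = 0.9442
Cpl = (110.07 - 106.3)/(3*1.9170213) = 0.6555
Cpk = min(Cpu, Cpl) = 0.6555

0.6555


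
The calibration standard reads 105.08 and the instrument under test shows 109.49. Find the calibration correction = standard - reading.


Correction = standard - reading
= 105.08 - 109.49
= -4.4100

-4.4100


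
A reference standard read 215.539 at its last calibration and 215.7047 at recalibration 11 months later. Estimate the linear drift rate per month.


rate = (v2 - v1) / months
= (215.7047 - 215.539) / 11
= 0.1657 / 11
= 0.0151

0.0151


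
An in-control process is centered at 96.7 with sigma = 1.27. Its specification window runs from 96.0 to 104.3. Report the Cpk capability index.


Cpu = (USL - mean) / (3*sigma) = (104.3 - 96.7) / (3*1.27) = 1.9948
Cpl = (mean - LSL) / (3*sigma) = (96.7 - 96.0) / (3*1.27) = 0.1837
Cpk = min(Cpu, Cpl) = 0.1837

0.1837


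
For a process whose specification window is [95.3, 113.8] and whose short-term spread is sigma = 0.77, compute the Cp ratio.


Cp = (USL - LSL) / (6 * sigma)
= (113.8 - 95.3) / (6 * 0.77)
= 18.5000 / 4.6200
= 4.0043

4.0043


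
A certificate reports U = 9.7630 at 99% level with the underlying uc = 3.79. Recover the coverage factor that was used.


k = U / uc
k = 9.7630 / 3.79
k = 2.576

2.576


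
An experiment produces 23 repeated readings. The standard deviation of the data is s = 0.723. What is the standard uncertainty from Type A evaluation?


u_A = s / sqrt(n)
u_A = 0.723 / sqrt(23)
u_A = 0.723 / 4.7958315
u_A = 0.1508

0.1508


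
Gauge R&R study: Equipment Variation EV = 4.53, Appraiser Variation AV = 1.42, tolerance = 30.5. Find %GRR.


GRR = sqrt(EV^2 + AV^2) = sqrt(4.53^2 + 1.42^2) = 4.7473466
%GRR = GRR / tol * 100 = 4.7473466 / 30.5 * 100
%GRR = 15.5651

15.5651


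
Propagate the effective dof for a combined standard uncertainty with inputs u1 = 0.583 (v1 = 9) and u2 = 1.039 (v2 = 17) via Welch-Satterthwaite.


uc = sqrt(u1^2 + u2^2) = sqrt(0.583^2 + 1.039^2) = 1.1913899
v_eff = uc^4 / (u1^4/v1 + u2^4/v2)
= 1.1913899^4 / (0.583^4/9 + 1.039^4/17)
= 2.0147244 / 0.081386976
v_eff = 24.7549

24.7549


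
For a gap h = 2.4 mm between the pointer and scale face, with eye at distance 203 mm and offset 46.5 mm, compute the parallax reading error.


error = h * offset / d
= 2.4 * 46.5 / 203
= 0.5498

0.5498


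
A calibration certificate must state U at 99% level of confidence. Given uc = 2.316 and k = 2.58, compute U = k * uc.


U = k * uc
U = 2.58 * 2.316
U = 5.9753

5.9753


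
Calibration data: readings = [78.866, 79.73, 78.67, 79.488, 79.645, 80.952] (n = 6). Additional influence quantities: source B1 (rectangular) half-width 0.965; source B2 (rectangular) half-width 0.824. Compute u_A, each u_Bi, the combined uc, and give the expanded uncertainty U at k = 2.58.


mean = (78.866 + 79.73 + 78.67 + 79.488 + 79.645 + 80.952) / 6 = 79.5585
s = sqrt(sum((x - mean)^2)/(n-1)) = 0.80656004
u_A = s / sqrt(n) = 0.80656004 / sqrt(6) = 0.32927676
u_B1 = 0.965 / sqrt(3) = 0.55714301
u_B2 = 0.824 / sqrt(3) = 0.47573662
uc = sqrt(0.32927676^2 + 0.55714301^2 + 0.47573662^2) = 0.80321656
U = k * uc = 2.58 * 0.80321656
U = 2.0723

2.0723


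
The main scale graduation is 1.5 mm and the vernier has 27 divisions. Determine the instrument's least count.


LC = MSD / n_div
= 1.5 / 27
= 0.0556

0.0556


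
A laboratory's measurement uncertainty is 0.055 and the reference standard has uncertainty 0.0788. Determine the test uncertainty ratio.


TUR = u_lab / u_ref
= 0.055 / 0.0788
= 0.6980

0.6980


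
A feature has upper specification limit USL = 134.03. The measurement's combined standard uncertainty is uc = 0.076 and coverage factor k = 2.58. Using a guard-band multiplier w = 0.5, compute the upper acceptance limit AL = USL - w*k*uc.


U = k * uc = 2.58 * 0.076 = 0.19608
guard band g = w * U = 0.5 * 0.19608 = 0.09804
AL = USL - g = 134.03 - 0.09804
AL = 133.9320

133.9320


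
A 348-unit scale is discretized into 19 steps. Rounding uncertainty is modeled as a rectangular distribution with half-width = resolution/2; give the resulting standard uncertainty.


resolution = range / divisions
resolution = 348 / 19 = 18.315789
u_res = resolution / (2*sqrt(3))
u_res = 18.315789 / 3.4641016
u_res = 5.2873

5.2873


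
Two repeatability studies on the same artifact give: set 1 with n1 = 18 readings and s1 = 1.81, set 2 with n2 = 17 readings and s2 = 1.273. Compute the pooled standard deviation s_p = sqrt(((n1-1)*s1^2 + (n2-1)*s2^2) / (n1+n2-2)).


s_p = sqrt(((n1-1)*s1^2 + (n2-1)*s2^2) / (n1+n2-2))
numerator = (18-1)*1.81^2 + (17-1)*1.273^2 = 55.6937 + 25.928464 = 81.622164
denominator = 18 + 17 - 2 = 33
s_p^2 = 81.622164 / 33 = 2.4733989
s_p = sqrt(2.4733989) = 1.5727

1.5727


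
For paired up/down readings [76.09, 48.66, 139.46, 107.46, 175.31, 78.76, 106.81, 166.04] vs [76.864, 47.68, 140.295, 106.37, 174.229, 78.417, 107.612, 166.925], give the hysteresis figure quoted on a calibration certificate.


|76.09 - 76.864| = 0.7740
|48.66 - 47.68| = 0.9800
|139.46 - 140.295| = 0.8350
|107.46 - 106.37| = 1.0900
|175.31 - 174.229| = 1.0810
|78.76 - 78.417| = 0.3430
|106.81 - 107.612| = 0.8020
|166.04 - 166.925| = 0.8850
hysteresis = max(diffs) = 1.0900

1.0900


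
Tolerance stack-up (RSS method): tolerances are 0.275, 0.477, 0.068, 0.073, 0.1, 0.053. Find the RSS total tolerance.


RSS = sqrt(0.275^2 + 0.477^2 + 0.068^2 + 0.073^2 + 0.1^2 + 0.053^2)
= sqrt(0.325916)
= 0.5709

0.5709


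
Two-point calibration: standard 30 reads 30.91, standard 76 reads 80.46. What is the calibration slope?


slope = (y2 - y1) / (x2 - x1)
= (80.46 - 30.91) / (76 - 30)
= 49.5500 / 46
= 1.0772

1.0772


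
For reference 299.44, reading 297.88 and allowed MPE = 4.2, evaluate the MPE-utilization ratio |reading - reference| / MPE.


e = indication - reference = 297.88 - 299.44 = -1.5600
|e| = 1.5600
ratio = |e| / MPE = 1.5600 / 4.2
ratio = 0.3714

0.3714


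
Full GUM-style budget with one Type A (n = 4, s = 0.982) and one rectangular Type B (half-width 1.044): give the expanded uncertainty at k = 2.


u_A = s / sqrt(n) = 0.982 / sqrt(4) = 0.491
u_B = half_width / sqrt(3) = 1.044 / sqrt(3) = 0.60275368
uc = sqrt(u_A^2 + u_B^2) = sqrt(0.491^2 + 0.60275368^2) = 0.77742717
U = k * uc = 2 * 0.77742717
U = 1.5549

1.5549


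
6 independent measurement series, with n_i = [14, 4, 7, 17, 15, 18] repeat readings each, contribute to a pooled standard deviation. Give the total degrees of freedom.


nu = sum_i (n_i - 1)
nu = ((14 - 1) + (4 - 1) + (7 - 1) + (17 - 1) + (15 - 1) + (18 - 1))
nu = 13 + 3 + 6 + 16 + 14 + 17
nu = 69

69


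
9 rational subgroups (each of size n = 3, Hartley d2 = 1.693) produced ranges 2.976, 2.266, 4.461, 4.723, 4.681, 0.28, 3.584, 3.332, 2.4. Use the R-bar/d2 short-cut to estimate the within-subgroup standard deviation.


R_bar = (2.976 + 2.266 + 4.461 + 4.723 + 4.681 + 0.28 + 3.584 + 3.332 + 2.4) / 9
R_bar = 28.703 / 9 = 3.1892222
sigma_hat = R_bar / d2 = 3.1892222 / 1.693 = 1.8838

1.8838


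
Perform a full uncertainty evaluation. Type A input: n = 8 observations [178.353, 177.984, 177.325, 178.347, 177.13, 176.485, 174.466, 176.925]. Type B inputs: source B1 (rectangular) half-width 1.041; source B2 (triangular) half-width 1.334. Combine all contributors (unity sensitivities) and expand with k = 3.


mean = (178.353 + 177.984 + 177.325 + 178.347 + 177.13 + 176.485 + 174.466 + 176.925) / 8 = 177.126875
s = sqrt(sum((x - mean)^2)/(n-1)) = 1.2704907
u_A = s / sqrt(n) = 1.2704907 / sqrt(8) = 0.44918629
u_B1 = 1.041 / sqrt(3) = 0.60102163
u_B2 = 1.334 / sqrt(6) = 0.54460322
uc = sqrt(0.44918629^2 + 0.60102163^2 + 0.54460322^2) = 0.92713968
U = k * uc = 3 * 0.92713968
U = 2.7814

2.7814


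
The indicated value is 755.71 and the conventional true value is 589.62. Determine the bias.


Systematic error = measured - true
= 755.71 - 589.62
= 166.0900

166.0900


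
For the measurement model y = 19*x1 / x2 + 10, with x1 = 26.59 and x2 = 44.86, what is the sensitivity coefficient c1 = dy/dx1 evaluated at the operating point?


y = 19*x1 / x2 + 10
dy/dx1 = 19/x2
Evaluate at x2 = 44.86: c1 = 19 / 44.86
c1 = 0.4235

0.4235


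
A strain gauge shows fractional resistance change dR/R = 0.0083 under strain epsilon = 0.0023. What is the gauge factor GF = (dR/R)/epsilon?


GF = (dR/R) / epsilon
= 0.0083 / 0.0023
= 3.6087

3.6087


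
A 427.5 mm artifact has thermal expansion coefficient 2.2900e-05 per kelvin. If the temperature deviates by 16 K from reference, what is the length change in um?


dL = L * alpha * dT
= 427.5 * 2.2900e-05 * 16
= 0.1566360 mm
dL_um = 0.1566360 * 1000 = 156.6360 um

156.6360


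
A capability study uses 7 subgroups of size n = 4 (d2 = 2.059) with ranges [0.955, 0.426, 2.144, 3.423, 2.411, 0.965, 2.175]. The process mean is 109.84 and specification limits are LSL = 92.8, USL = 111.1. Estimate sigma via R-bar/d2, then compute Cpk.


R_bar = (0.955 + 0.426 + 2.144 + 3.423 + 2.411 + 0.965 + 2.175) / 7 = 1.7855714
sigma = R_bar / d2 = 1.7855714 / 2.059 = 0.86720321
Cp = (USL - LSL)/(6*sigma) = (111.1 - 92.8)/(6*0.86720321) = 3.5171
Cpu = (111.1 - 109.84)/(3*0.86720321) = 0.4843
Cpl = (109.84 - 92.8)/(3*0.86720321) = 6.5498
Cpk = min(Cpu, Cpl) = 0.4843

0.4843


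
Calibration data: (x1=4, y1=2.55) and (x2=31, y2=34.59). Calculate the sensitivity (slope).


slope = (y2 - y1) / (x2 - x1)
= (34.59 - 2.55) / (31 - 4)
= 32.0400 / 27
= 1.1867

1.1867


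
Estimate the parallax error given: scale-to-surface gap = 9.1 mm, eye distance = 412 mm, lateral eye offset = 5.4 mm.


error = h * offset / d
= 9.1 * 5.4 / 412
= 0.1193

0.1193


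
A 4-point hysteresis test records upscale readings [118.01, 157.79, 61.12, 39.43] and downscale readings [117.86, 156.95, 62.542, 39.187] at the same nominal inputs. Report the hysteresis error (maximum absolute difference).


|118.01 - 117.86| = 0.1500
|157.79 - 156.95| = 0.8400
|61.12 - 62.542| = 1.4220
|39.43 - 39.187| = 0.2430
hysteresis = max(diffs) = 1.4220

1.4220


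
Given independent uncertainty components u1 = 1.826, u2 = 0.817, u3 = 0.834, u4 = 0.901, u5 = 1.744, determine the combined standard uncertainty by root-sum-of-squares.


uc = sqrt(1.826^2 + 0.817^2 + 0.834^2 + 0.901^2 + 1.744^2)
uc = sqrt(8.550658)
uc = 2.9242

2.9242


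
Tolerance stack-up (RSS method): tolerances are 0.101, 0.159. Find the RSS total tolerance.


RSS = sqrt(0.101^2 + 0.159^2)
= sqrt(0.035482)
= 0.1884

0.1884


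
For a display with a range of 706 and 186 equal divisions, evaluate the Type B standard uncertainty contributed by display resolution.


resolution = range / divisions
resolution = 706 / 186 = 3.7956989
u_res = resolution / (2*sqrt(3))
u_res = 3.7956989 / 3.4641016
u_res = 1.0957

1.0957


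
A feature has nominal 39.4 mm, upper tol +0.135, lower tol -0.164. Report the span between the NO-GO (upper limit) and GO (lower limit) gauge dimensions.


GO = nominal - lower_tol (smallest hole = maximum material condition)
GO = 39.4 - 0.164 = 39.236
NO-GO = nominal + upper_tol (largest hole = least material condition)
NO-GO = 39.4 + 0.135 = 39.535
spread = NO-GO - GO = 39.535 - 39.236 = 0.2990

0.2990


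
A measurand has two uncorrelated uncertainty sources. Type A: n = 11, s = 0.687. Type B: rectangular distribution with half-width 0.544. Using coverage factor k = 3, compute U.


u_A = s / sqrt(n) = 0.687 / sqrt(11) = 0.20713829
u_B = half_width / sqrt(3) = 0.544 / sqrt(3) = 0.31407855
uc = sqrt(u_A^2 + u_B^2) = sqrt(0.20713829^2 + 0.31407855^2) = 0.37623345
U = k * uc = 3 * 0.37623345
U = 1.1287

1.1287


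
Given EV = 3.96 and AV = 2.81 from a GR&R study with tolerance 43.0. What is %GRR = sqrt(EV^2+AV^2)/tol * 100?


GRR = sqrt(EV^2 + AV^2) = sqrt(3.96^2 + 2.81^2) = 4.8556874
%GRR = GRR / tol * 100 = 4.8556874 / 43.0 * 100
%GRR = 11.2923

11.2923


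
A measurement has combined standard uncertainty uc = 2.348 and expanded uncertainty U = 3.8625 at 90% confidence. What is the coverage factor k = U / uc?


k = U / uc
k = 3.8625 / 2.348
k = 1.645

1.645


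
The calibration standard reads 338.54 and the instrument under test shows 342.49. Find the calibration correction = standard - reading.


Correction = standard - reading
= 338.54 - 342.49
= -3.9500

-3.9500


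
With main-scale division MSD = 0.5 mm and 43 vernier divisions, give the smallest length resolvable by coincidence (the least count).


LC = MSD / n_div
= 0.5 / 43
= 0.0116

0.0116


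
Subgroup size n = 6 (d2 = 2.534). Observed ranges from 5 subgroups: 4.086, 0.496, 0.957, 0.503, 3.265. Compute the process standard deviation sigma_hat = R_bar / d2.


R_bar = (4.086 + 0.496 + 0.957 + 0.503 + 3.265) / 5
R_bar = 9.307 / 5 = 1.8614
sigma_hat = R_bar / d2 = 1.8614 / 2.534 = 0.7346

0.7346


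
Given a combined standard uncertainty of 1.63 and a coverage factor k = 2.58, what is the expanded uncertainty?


U = k * uc
U = 2.58 * 1.63
U = 4.2054

4.2054


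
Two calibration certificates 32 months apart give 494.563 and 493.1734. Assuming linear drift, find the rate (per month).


rate = (v2 - v1) / months
= (493.1734 - 494.563) / 32
= -1.3896 / 32
= -0.0434

-0.0434


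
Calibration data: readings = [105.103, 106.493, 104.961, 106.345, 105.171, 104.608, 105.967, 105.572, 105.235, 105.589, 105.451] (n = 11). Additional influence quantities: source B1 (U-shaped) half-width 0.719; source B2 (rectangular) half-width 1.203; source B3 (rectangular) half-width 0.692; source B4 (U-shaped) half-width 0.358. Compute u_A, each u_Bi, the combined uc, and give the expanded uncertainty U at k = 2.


mean = (105.103 + 106.493 + 104.961 + 106.345 + 105.171 + 104.608 + 105.967 + 105.572 + 105.235 + 105.589 + 105.451) / 11 = 105.4995455
s = sqrt(sum((x - mean)^2)/(n-1)) = 0.57930361
u_A = s / sqrt(n) = 0.57930361 / sqrt(11) = 0.17466661
u_B1 = 0.719 / sqrt(2) = 0.50840978
u_B2 = 1.203 / sqrt(3) = 0.69455237
u_B3 = 0.692 / sqrt(3) = 0.39952639
u_B4 = 0.358 / sqrt(2) = 0.25314423
uc = sqrt(0.17466661^2 + 0.50840978^2 + 0.69455237^2 + 0.39952639^2 + 0.25314423^2) = 0.99754462
U = k * uc = 2 * 0.99754462
U = 1.9951

1.9951


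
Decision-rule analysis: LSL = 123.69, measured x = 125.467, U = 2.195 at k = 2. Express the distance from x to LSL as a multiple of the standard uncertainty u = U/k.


u = U / k = 2.195 / 2 = 1.0975
margin = |LSL - x| = |123.69 - 125.467| = 1.777
z = margin / u = 1.777 / 1.0975
z = 1.6191

1.6191


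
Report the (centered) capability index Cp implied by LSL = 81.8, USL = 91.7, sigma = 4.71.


Cp = (USL - LSL) / (6 * sigma)
= (91.7 - 81.8) / (6 * 4.71)
= 9.9000 / 28.2600
= 0.3503

0.3503


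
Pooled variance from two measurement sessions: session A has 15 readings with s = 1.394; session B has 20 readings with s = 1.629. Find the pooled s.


s_p = sqrt(((n1-1)*s1^2 + (n2-1)*s2^2) / (n1+n2-2))
numerator = (15-1)*1.394^2 + (20-1)*1.629^2 = 27.205304 + 50.419179 = 77.624483
denominator = 15 + 20 - 2 = 33
s_p^2 = 77.624483 / 33 = 2.3522571
s_p = sqrt(2.3522571) = 1.5337

1.5337


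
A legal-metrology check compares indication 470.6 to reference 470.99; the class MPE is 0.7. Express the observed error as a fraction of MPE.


e = indication - reference = 470.6 - 470.99 = -0.3900
|e| = 0.3900
ratio = |e| / MPE = 0.3900 / 0.7
ratio = 0.5571

0.5571


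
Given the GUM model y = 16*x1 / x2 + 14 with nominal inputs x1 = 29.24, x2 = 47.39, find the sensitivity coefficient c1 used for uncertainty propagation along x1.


y = 16*x1 / x2 + 14
dy/dx1 = 16/x2
Evaluate at x2 = 47.39: c1 = 16 / 47.39
c1 = 0.3376

0.3376


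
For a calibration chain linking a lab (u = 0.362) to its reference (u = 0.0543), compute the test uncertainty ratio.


TUR = u_lab / u_ref
= 0.362 / 0.0543
= 6.6667

6.6667


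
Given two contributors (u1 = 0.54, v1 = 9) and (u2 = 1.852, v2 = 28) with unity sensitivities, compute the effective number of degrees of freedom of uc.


uc = sqrt(u1^2 + u2^2) = sqrt(0.54^2 + 1.852^2) = 1.92912
v_eff = uc^4 / (u1^4/v1 + u2^4/v2)
= 1.92912^4 / (0.54^4/9 + 1.852^4/28)
= 13.849592 / 0.42959932
v_eff = 32.2384

32.2384


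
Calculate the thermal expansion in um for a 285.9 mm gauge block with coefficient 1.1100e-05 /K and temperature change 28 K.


dL = L * alpha * dT
= 285.9 * 1.1100e-05 * 28
= 0.0888577 mm
dL_um = 0.0888577 * 1000 = 88.8577 um

88.8577


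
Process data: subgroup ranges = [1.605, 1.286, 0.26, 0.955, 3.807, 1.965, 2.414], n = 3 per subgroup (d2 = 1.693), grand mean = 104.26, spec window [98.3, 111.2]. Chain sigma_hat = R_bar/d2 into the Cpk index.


R_bar = (1.605 + 1.286 + 0.26 + 0.955 + 3.807 + 1.965 + 2.414) / 7 = 1.756
sigma = R_bar / d2 = 1.756 / 1.693 = 1.037212
Cp = (USL - LSL)/(6*sigma) = (111.2 - 98.3)/(6*1.037212) = 2.0729
Cpu = (111.2 - 104.26)/(3*1.037212) = 2.2303
Cpl = (104.26 - 98.3)/(3*1.037212) = 1.9154
Cpk = min(Cpu, Cpl) = 1.9154

1.9154


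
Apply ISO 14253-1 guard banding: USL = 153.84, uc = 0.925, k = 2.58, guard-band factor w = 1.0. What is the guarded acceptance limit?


U = k * uc = 2.58 * 0.925 = 2.3865
guard band g = w * U = 1.0 * 2.3865 = 2.3865
AL = USL - g = 153.84 - 2.3865
AL = 151.4535

151.4535


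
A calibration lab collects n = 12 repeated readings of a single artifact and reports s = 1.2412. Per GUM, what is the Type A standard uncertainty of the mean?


u_A = s / sqrt(n)
u_A = 1.2412 / sqrt(12)
u_A = 1.2412 / 3.4641016
u_A = 0.3583

0.3583


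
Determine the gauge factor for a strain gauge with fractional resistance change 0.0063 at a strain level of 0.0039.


GF = (dR/R) / epsilon
= 0.0063 / 0.0039
= 1.6154

1.6154


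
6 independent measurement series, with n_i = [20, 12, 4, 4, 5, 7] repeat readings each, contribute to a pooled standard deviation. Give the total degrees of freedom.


nu = sum_i (n_i - 1)
nu = ((20 - 1) + (12 - 1) + (4 - 1) + (4 - 1) + (5 - 1) + (7 - 1))
nu = 19 + 11 + 3 + 3 + 4 + 6
nu = 46

46


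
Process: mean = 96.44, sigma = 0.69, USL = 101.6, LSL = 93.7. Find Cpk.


Cpu = (USL - mean) / (3*sigma) = (101.6 - 96.44) / (3*0.69) = 2.4928
Cpl = (mean - LSL) / (3*sigma) = (96.44 - 93.7) / (3*0.69) = 1.3237
Cpk = min(Cpu, Cpl) = 1.3237

1.3237


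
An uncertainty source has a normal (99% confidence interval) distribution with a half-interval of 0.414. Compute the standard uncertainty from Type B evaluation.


u_B = half_width / 2.576
u_B = 0.414 / 2.576
u_B = 0.1607

0.1607


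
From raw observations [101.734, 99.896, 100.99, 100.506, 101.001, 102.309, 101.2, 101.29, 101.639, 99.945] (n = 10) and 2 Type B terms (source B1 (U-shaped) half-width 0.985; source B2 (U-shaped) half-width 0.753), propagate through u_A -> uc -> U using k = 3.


mean = (101.734 + 99.896 + 100.99 + 100.506 + 101.001 + 102.309 + 101.2 + 101.29 + 101.639 + 99.945) / 10 = 101.051
s = sqrt(sum((x - mean)^2)/(n-1)) = 0.76989364
u_A = s / sqrt(n) = 0.76989364 / sqrt(10) = 0.24346175
u_B1 = 0.985 / sqrt(2) = 0.69650018
u_B2 = 0.753 / sqrt(2) = 0.53245141
uc = sqrt(0.24346175^2 + 0.69650018^2 + 0.53245141^2) = 0.90988495
U = k * uc = 3 * 0.90988495
U = 2.7297

2.7297


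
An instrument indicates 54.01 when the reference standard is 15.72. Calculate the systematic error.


Systematic error = measured - true
= 54.01 - 15.72
= 38.2900

38.2900


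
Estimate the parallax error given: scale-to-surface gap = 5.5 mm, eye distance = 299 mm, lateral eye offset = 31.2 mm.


error = h * offset / d
= 5.5 * 31.2 / 299
= 0.5739

0.5739


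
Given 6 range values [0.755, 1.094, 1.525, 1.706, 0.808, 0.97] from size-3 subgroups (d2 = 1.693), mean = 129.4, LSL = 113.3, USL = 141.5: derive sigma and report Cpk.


R_bar = (0.755 + 1.094 + 1.525 + 1.706 + 0.808 + 0.97) / 6 = 1.143
sigma = R_bar / d2 = 1.143 / 1.693 = 0.6751329
Cp = (USL - LSL)/(6*sigma) = (141.5 - 113.3)/(6*0.6751329) = 6.9616
Cpu = (141.5 - 129.4)/(3*0.6751329) = 5.9741
Cpl = (129.4 - 113.3)/(3*0.6751329) = 7.9491
Cpk = min(Cpu, Cpl) = 5.9741

5.9741


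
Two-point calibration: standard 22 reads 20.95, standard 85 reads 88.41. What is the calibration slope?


slope = (y2 - y1) / (x2 - x1)
= (88.41 - 20.95) / (85 - 22)
= 67.4600 / 63
= 1.0708

1.0708


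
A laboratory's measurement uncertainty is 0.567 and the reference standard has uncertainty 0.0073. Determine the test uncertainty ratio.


TUR = u_lab / u_ref
= 0.567 / 0.0073
= 77.6712

77.6712


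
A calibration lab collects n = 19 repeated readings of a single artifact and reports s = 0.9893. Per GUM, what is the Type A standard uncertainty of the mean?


u_A = s / sqrt(n)
u_A = 0.9893 / sqrt(19)
u_A = 0.9893 / 4.3588989
u_A = 0.2270

0.2270


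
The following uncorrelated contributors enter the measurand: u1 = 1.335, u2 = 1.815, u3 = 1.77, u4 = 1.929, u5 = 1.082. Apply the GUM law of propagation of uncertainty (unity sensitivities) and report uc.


uc = sqrt(1.335^2 + 1.815^2 + 1.77^2 + 1.929^2 + 1.082^2)
uc = sqrt(13.101115)
uc = 3.6195

3.6195


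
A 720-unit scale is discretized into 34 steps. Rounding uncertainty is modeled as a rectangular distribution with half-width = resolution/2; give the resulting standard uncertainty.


resolution = range / divisions
resolution = 720 / 34 = 21.176471
u_res = resolution / (2*sqrt(3))
u_res = 21.176471 / 3.4641016
u_res = 6.1131

6.1131


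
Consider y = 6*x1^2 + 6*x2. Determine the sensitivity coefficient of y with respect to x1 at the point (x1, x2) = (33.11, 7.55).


y = 6*x1^2 + 6*x2
dy/dx1 = 2*6*x1
Evaluate at x1 = 33.11: c1 = 12 * 33.11
c1 = 397.3200

397.3200


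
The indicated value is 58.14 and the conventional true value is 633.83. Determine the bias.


Systematic error = measured - true
= 58.14 - 633.83
= -575.6900

-575.6900


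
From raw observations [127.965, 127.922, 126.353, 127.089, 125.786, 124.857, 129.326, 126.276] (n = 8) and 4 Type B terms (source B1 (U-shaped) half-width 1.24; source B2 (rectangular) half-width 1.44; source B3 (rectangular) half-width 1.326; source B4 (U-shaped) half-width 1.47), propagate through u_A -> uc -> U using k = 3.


mean = (127.965 + 127.922 + 126.353 + 127.089 + 125.786 + 124.857 + 129.326 + 126.276) / 8 = 126.94675
s = sqrt(sum((x - mean)^2)/(n-1)) = 1.4235695
u_A = s / sqrt(n) = 1.4235695 / sqrt(8) = 0.50330782
u_B1 = 1.24 / sqrt(2) = 0.87681241
u_B2 = 1.44 / sqrt(3) = 0.83138439
u_B3 = 1.326 / sqrt(3) = 0.76556646
u_B4 = 1.47 / sqrt(2) = 1.039447
uc = sqrt(0.50330782^2 + 0.87681241^2 + 0.83138439^2 + 0.76556646^2 + 1.039447^2) = 1.8384398
U = k * uc = 3 * 1.8384398
U = 5.5153

5.5153


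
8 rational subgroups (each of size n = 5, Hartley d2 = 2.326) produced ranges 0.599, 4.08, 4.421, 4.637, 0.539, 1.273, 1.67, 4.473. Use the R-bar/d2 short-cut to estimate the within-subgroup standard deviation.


R_bar = (0.599 + 4.08 + 4.421 + 4.637 + 0.539 + 1.273 + 1.67 + 4.473) / 8
R_bar = 21.692 / 8 = 2.7115
sigma_hat = R_bar / d2 = 2.7115 / 2.326 = 1.1657

1.1657


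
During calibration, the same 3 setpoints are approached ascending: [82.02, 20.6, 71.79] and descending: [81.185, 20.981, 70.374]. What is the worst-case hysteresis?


|82.02 - 81.185| = 0.8350
|20.6 - 20.981| = 0.3810
|71.79 - 70.374| = 1.4160
hysteresis = max(diffs) = 1.4160

1.4160


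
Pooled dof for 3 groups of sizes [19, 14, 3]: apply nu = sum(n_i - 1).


nu = sum_i (n_i - 1)
nu = ((19 - 1) + (14 - 1) + (3 - 1))
nu = 18 + 13 + 2
nu = 33

33


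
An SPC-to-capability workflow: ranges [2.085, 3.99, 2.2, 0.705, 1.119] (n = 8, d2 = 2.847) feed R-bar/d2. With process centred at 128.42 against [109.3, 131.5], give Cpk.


R_bar = (2.085 + 3.99 + 2.2 + 0.705 + 1.119) / 5 = 2.0198
sigma = R_bar / d2 = 2.0198 / 2.847 = 0.70944854
Cp = (USL - LSL)/(6*sigma) = (131.5 - 109.3)/(6*0.70944854) = 5.2153
Cpu = (131.5 - 128.42)/(3*0.70944854) = 1.4471
Cpl = (128.42 - 109.3)/(3*0.70944854) = 8.9835
Cpk = min(Cpu, Cpl) = 1.4471

1.4471


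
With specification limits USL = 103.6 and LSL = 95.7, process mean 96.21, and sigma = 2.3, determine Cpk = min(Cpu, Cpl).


Cpu = (USL - mean) / (3*sigma) = (103.6 - 96.21) / (3*2.3) = 1.0710
Cpl = (mean - LSL) / (3*sigma) = (96.21 - 95.7) / (3*2.3) = 0.0739
Cpk = min(Cpu, Cpl) = 0.0739

0.0739


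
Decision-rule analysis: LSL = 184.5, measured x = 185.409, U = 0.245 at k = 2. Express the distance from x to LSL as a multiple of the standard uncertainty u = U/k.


u = U / k = 0.245 / 2 = 0.1225
margin = |LSL - x| = |184.5 - 185.409| = 0.909
z = margin / u = 0.909 / 0.1225
z = 7.4204

7.4204


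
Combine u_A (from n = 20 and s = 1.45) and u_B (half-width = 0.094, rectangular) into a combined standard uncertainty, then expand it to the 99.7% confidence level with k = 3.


u_A = s / sqrt(n) = 1.45 / sqrt(20) = 0.32422986
u_B = half_width / sqrt(3) = 0.094 / sqrt(3) = 0.054270925
uc = sqrt(u_A^2 + u_B^2) = sqrt(0.32422986^2 + 0.054270925^2) = 0.32874053
U = k * uc = 3 * 0.32874053
U = 0.9862

0.9862


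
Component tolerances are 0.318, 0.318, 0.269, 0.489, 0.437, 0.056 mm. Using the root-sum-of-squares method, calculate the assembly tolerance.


RSS = sqrt(0.318^2 + 0.318^2 + 0.269^2 + 0.489^2 + 0.437^2 + 0.056^2)
= sqrt(0.707835)
= 0.8413

0.8413


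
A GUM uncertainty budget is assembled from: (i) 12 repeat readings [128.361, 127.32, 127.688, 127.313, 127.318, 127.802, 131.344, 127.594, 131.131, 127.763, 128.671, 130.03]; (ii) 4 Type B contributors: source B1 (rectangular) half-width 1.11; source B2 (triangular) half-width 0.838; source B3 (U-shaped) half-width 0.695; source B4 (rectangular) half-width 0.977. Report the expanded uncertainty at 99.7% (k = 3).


mean = (128.361 + 127.32 + 127.688 + 127.313 + 127.318 + 127.802 + 131.344 + 127.594 + 131.131 + 127.763 + 128.671 + 130.03) / 12 = 128.5279167
s = sqrt(sum((x - mean)^2)/(n-1)) = 1.4801613
u_A = s / sqrt(n) = 1.4801613 / sqrt(12) = 0.42728576
u_B1 = 1.11 / sqrt(3) = 0.6408588
u_B2 = 0.838 / sqrt(6) = 0.34211207
u_B3 = 0.695 / sqrt(2) = 0.49143921
u_B4 = 0.977 / sqrt(3) = 0.56407121
uc = sqrt(0.42728576^2 + 0.6408588^2 + 0.34211207^2 + 0.49143921^2 + 0.56407121^2) = 1.1269439
U = k * uc = 3 * 1.1269439
U = 3.3808

3.3808


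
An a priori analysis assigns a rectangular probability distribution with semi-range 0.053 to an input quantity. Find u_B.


u_B = half_width / sqrt(3)
u_B = 0.053 / 1.7320508
u_B = 0.0306

0.0306


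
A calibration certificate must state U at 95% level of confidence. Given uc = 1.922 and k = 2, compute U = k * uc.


U = k * uc
U = 2 * 1.922
U = 3.8440

3.8440


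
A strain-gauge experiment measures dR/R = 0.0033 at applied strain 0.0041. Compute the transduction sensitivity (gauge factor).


GF = (dR/R) / epsilon
= 0.0033 / 0.0041
= 0.8049

0.8049


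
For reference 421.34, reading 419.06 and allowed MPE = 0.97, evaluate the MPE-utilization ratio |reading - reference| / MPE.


e = indication - reference = 419.06 - 421.34 = -2.2800
|e| = 2.2800
ratio = |e| / MPE = 2.2800 / 0.97
ratio = 2.3505

2.3505


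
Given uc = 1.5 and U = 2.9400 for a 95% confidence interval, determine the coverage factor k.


k = U / uc
k = 2.9400 / 1.5
k = 1.96

1.96


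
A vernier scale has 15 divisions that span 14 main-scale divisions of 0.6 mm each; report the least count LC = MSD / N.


LC = MSD / n_div
= 0.6 / 15
= 0.0400

0.0400


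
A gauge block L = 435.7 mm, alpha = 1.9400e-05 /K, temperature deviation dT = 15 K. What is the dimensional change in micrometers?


dL = L * alpha * dT
= 435.7 * 1.9400e-05 * 15
= 0.1267887 mm
dL_um = 0.1267887 * 1000 = 126.7887 um

126.7887


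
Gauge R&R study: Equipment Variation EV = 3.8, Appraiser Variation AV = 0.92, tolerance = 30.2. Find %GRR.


GRR = sqrt(EV^2 + AV^2) = sqrt(3.8^2 + 0.92^2) = 3.9097826
%GRR = GRR / tol * 100 = 3.9097826 / 30.2 * 100
%GRR = 12.9463

12.9463


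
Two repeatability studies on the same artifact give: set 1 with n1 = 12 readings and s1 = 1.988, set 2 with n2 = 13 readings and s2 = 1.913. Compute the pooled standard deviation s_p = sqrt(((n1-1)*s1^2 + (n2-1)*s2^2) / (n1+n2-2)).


s_p = sqrt(((n1-1)*s1^2 + (n2-1)*s2^2) / (n1+n2-2))
numerator = (12-1)*1.988^2 + (13-1)*1.913^2 = 43.473584 + 43.914828 = 87.388412
denominator = 12 + 13 - 2 = 23
s_p^2 = 87.388412 / 23 = 3.7994962
s_p = sqrt(3.7994962) = 1.9492

1.9492


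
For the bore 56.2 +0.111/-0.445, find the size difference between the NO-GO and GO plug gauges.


GO = nominal - lower_tol (smallest hole = maximum material condition)
GO = 56.2 - 0.445 = 55.755
NO-GO = nominal + upper_tol (largest hole = least material condition)
NO-GO = 56.2 + 0.111 = 56.311
spread = NO-GO - GO = 56.311 - 55.755 = 0.5560

0.5560


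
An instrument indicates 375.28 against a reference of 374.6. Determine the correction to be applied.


Correction = standard - reading
= 374.6 - 375.28
= -0.6800

-0.6800


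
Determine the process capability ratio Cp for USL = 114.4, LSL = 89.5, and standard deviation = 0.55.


Cp = (USL - LSL) / (6 * sigma)
= (114.4 - 89.5) / (6 * 0.55)
= 24.9000 / 3.3000
= 7.5455

7.5455


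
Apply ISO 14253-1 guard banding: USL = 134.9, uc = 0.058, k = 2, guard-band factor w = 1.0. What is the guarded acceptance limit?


U = k * uc = 2 * 0.058 = 0.116
guard band g = w * U = 1.0 * 0.116 = 0.116
AL = USL - g = 134.9 - 0.116
AL = 134.7840

134.7840


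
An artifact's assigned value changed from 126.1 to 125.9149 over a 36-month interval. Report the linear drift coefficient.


rate = (v2 - v1) / months
= (125.9149 - 126.1) / 36
= -0.1851 / 36
= -0.0051

-0.0051


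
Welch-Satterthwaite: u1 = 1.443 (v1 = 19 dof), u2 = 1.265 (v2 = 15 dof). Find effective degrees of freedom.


uc = sqrt(u1^2 + u2^2) = sqrt(1.443^2 + 1.265^2) = 1.9189773
v_eff = uc^4 / (u1^4/v1 + u2^4/v2)
= 1.9189773^4 / (1.443^4/19 + 1.265^4/15)
= 13.560614 / 0.39891261
v_eff = 33.9939

33.9939


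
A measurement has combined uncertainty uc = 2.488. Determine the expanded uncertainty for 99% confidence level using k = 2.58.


U = k * uc
U = 2.58 * 2.488
U = 6.4190

6.4190


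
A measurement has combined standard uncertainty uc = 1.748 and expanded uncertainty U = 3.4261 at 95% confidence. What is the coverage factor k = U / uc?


k = U / uc
k = 3.4261 / 1.748
k = 1.96

1.96


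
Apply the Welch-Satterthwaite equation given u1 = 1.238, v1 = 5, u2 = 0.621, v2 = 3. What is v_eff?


uc = sqrt(u1^2 + u2^2) = sqrt(1.238^2 + 0.621^2) = 1.3850217
v_eff = uc^4 / (u1^4/v1 + u2^4/v2)
= 1.3850217^4 / (1.238^4/5 + 0.621^4/3)
= 3.6798178 / 0.51937252
v_eff = 7.0851

7.0851


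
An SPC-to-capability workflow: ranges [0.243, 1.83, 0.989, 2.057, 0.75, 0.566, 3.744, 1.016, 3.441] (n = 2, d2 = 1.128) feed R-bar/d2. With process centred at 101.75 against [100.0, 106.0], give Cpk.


R_bar = (0.243 + 1.83 + 0.989 + 2.057 + 0.75 + 0.566 + 3.744 + 1.016 + 3.441) / 9 = 1.6262222
sigma = R_bar / d2 = 1.6262222 / 1.128 = 1.4416863
Cp = (USL - LSL)/(6*sigma) = (106.0 - 100.0)/(6*1.4416863) = 0.6936
Cpu = (106.0 - 101.75)/(3*1.4416863) = 0.9826
Cpl = (101.75 - 100.0)/(3*1.4416863) = 0.4046
Cpk = min(Cpu, Cpl) = 0.4046

0.4046


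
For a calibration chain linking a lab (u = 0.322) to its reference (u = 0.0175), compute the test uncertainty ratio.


TUR = u_lab / u_ref
= 0.322 / 0.0175
= 18.4000

18.4000


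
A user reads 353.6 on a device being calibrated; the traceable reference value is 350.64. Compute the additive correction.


Correction = standard - reading
= 350.64 - 353.6
= -2.9600

-2.9600


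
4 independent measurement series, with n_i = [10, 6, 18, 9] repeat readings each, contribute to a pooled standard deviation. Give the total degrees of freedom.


nu = sum_i (n_i - 1)
nu = ((10 - 1) + (6 - 1) + (18 - 1) + (9 - 1))
nu = 9 + 5 + 17 + 8
nu = 39

39


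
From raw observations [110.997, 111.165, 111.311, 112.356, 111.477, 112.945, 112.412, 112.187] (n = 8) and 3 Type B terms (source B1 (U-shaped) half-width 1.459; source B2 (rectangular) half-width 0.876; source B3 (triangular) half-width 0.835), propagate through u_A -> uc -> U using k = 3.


mean = (110.997 + 111.165 + 111.311 + 112.356 + 111.477 + 112.945 + 112.412 + 112.187) / 8 = 111.85625
s = sqrt(sum((x - mean)^2)/(n-1)) = 0.70818132
u_A = s / sqrt(n) = 0.70818132 / sqrt(8) = 0.25037991
u_B1 = 1.459 / sqrt(2) = 1.0316688
u_B2 = 0.876 / sqrt(3) = 0.50575884
u_B3 = 0.835 / sqrt(6) = 0.34088732
uc = sqrt(0.25037991^2 + 1.0316688^2 + 0.50575884^2 + 0.34088732^2) = 1.2243475
U = k * uc = 3 * 1.2243475
U = 3.6730

3.6730


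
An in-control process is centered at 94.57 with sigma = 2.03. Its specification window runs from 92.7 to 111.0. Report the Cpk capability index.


Cpu = (USL - mean) / (3*sigma) = (111.0 - 94.57) / (3*2.03) = 2.6979
Cpl = (mean - LSL) / (3*sigma) = (94.57 - 92.7) / (3*2.03) = 0.3071
Cpk = min(Cpu, Cpl) = 0.3071

0.3071


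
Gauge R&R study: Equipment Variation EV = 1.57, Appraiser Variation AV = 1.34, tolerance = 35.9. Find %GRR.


GRR = sqrt(EV^2 + AV^2) = sqrt(1.57^2 + 1.34^2) = 2.0640979
%GRR = GRR / tol * 100 = 2.0640979 / 35.9 * 100
%GRR = 5.7496

5.7496


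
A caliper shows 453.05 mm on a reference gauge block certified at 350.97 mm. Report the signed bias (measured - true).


Systematic error = measured - true
= 453.05 - 350.97
= 102.0800

102.0800


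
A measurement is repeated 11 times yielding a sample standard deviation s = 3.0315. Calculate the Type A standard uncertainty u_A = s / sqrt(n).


u_A = s / sqrt(n)
u_A = 3.0315 / sqrt(11)
u_A = 3.0315 / 3.3166248
u_A = 0.9140

0.9140


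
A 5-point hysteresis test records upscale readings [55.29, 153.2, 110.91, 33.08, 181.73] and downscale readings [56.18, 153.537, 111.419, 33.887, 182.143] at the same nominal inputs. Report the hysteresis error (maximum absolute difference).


|55.29 - 56.18| = 0.8900
|153.2 - 153.537| = 0.3370
|110.91 - 111.419| = 0.5090
|33.08 - 33.887| = 0.8070
|181.73 - 182.143| = 0.4130
hysteresis = max(diffs) = 0.8900

0.8900


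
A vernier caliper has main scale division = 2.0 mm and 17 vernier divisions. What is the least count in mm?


LC = MSD / n_div
= 2.0 / 17
= 0.1176

0.1176


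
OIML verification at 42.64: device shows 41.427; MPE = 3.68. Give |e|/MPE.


e = indication - reference = 41.427 - 42.64 = -1.2130
|e| = 1.2130
ratio = |e| / MPE = 1.2130 / 3.68
ratio = 0.3296

0.3296


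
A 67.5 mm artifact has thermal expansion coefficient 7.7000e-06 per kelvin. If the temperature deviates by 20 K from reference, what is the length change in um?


dL = L * alpha * dT
= 67.5 * 7.7000e-06 * 20
= 0.0103950 mm
dL_um = 0.0103950 * 1000 = 10.3950 um

10.3950


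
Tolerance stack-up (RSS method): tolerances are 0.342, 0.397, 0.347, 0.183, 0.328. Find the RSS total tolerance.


RSS = sqrt(0.342^2 + 0.397^2 + 0.347^2 + 0.183^2 + 0.328^2)
= sqrt(0.536055)
= 0.7322

0.7322


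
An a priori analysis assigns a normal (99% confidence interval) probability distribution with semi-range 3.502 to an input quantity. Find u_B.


u_B = half_width / 2.576
u_B = 3.502 / 2.576
u_B = 1.3595

1.3595


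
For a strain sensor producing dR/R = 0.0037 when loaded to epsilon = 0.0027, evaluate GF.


GF = (dR/R) / epsilon
= 0.0037 / 0.0027
= 1.3704

1.3704


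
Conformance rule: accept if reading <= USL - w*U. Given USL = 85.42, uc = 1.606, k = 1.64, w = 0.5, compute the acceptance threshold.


U = k * uc = 1.64 * 1.606 = 2.63384
guard band g = w * U = 0.5 * 2.63384 = 1.31692
AL = USL - g = 85.42 - 1.31692
AL = 84.1031

84.1031


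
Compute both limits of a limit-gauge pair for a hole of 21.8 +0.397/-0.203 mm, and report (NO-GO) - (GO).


GO = nominal - lower_tol (smallest hole = maximum material condition)
GO = 21.8 - 0.203 = 21.597
NO-GO = nominal + upper_tol (largest hole = least material condition)
NO-GO = 21.8 + 0.397 = 22.197
spread = NO-GO - GO = 22.197 - 21.597 = 0.6000

0.6000


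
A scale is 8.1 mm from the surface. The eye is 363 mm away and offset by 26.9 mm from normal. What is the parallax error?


error = h * offset / d
= 8.1 * 26.9 / 363
= 0.6002

0.6002


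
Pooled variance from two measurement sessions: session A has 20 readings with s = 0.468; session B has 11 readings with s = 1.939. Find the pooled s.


s_p = sqrt(((n1-1)*s1^2 + (n2-1)*s2^2) / (n1+n2-2))
numerator = (20-1)*0.468^2 + (11-1)*1.939^2 = 4.161456 + 37.59721 = 41.758666
denominator = 20 + 11 - 2 = 29
s_p^2 = 41.758666 / 29 = 1.439954
s_p = sqrt(1.439954) = 1.2000

1.2000


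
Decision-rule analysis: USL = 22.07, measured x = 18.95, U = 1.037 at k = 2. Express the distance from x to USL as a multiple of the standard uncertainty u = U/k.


u = U / k = 1.037 / 2 = 0.5185
margin = |USL - x| = |22.07 - 18.95| = 3.12
z = margin / u = 3.12 / 0.5185
z = 6.0174

6.0174


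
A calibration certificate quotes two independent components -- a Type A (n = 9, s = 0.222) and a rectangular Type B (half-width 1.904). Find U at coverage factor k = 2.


u_A = s / sqrt(n) = 0.222 / sqrt(9) = 0.074
u_B = half_width / sqrt(3) = 1.904 / sqrt(3) = 1.0992749
uc = sqrt(u_A^2 + u_B^2) = sqrt(0.074^2 + 1.0992749^2) = 1.1017628
U = k * uc = 2 * 1.1017628
U = 2.2035

2.2035
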